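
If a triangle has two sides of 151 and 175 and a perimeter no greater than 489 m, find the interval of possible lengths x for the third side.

Triangle inequality alone gives 24 < x < 326.
The perimeter condition gives x ≤ 489 − 151 − 175 = 163.
Intersecting the two: 24 < x ≤ 163.

24 < x ≤ 163 m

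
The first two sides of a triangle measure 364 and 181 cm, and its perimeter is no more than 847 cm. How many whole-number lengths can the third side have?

Triangle inequality: 183 < x < 545. Perimeter ≤ 847 gives x ≤ 847 − 364 − 181 = 302.
So 183 < x ≤ 302; integers 184 through 302: 119 values.

119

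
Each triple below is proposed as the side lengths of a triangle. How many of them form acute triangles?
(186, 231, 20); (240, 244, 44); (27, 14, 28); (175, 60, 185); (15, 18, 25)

1

(186,231,20): 20+186 ≤ 231, not a triangle
(240,244,44): 44²+240² = 59536 = 244² → right
(27,14,28): 14²+27² = 925 > 784 = 28² → acute
(175,60,185): 60²+175² = 34225 = 185² → right
(15,18,25): 15²+18² = 549 < 625 = 25² → obtuse
1 of the 5 is acute.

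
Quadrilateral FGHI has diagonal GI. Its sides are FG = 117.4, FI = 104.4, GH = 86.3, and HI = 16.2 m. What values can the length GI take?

From triangle FGI: |117.4 − 104.4| < GI < 117.4 + 104.4, i.e. 13.0 < GI < 221.8.
From triangle HGI: 70.1 < GI < 102.5.
Both must hold, so GI lies in the intersection.

70.1 < GI < 102.5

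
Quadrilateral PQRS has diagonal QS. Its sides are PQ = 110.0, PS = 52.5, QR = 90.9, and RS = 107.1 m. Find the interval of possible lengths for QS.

57.5 < QS < 162.5

From triangle PQS: |110.0 − 52.5| < QS < 110.0 + 52.5, i.e. 57.5 < QS < 162.5.
From triangle RQS: 16.2 < QS < 198.0.
Both must hold, so QS lies in the intersection.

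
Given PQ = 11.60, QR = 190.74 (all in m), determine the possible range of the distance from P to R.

179.14 ≤ PR ≤ 202.34 m

By the triangle inequality, |11.60 − 190.74| ≤ PR ≤ 11.60 + 190.74.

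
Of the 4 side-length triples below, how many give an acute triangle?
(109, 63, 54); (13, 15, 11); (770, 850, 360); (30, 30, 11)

2

(109,63,54): 54²+63² = 6885 < 11881 = 109² → obtuse
(13,15,11): 11²+13² = 290 > 225 = 15² → acute
(770,850,360): 360²+770² = 722500 = 850² → right
(30,30,11): 11²+30² = 1021 > 900 = 30² → acute
2 of the 4 are acute.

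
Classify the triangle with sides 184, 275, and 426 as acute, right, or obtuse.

obtuse

Compare the square of the longest side to the sum of squares of the other two: 184² + 275² = 109481 < 181476 = 426².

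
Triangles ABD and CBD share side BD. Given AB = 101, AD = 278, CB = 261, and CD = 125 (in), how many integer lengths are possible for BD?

From triangle ABD: 177 < BD < 379.
From triangle CBD: 136 < BD < 386.
Intersection: 177 < BD < 379, so integers 178 through 378: 201 values.

201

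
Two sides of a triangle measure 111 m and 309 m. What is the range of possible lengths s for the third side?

By the triangle inequality, s must be less than 111 + 309 = 420 and greater than |111 − 309| = 198.

198 < s < 420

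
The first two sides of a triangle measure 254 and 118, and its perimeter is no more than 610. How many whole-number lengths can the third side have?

Triangle inequality: 136 < x < 372. Perimeter ≤ 610 gives x ≤ 610 − 254 − 118 = 238.
So 136 < x ≤ 238; integers 137 through 238: 102 values.

102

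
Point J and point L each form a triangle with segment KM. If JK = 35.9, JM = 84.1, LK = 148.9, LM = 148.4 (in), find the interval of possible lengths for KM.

48.2 < KM < 120.0

From triangle JKM: |35.9 − 84.1| < KM < 35.9 + 84.1, i.e. 48.2 < KM < 120.0.
From triangle LKM: 0.5 < KM < 297.3.
Both must hold, so KM lies in the intersection.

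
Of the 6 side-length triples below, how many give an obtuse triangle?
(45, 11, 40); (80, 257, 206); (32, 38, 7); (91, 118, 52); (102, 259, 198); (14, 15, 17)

(45,11,40): 11²+40² = 1721 < 2025 = 45² → obtuse
(80,257,206): 80²+206² = 48836 < 66049 = 257² → obtuse
(32,38,7): 7²+32² = 1073 < 1444 = 38² → obtuse
(91,118,52): 52²+91² = 10985 < 13924 = 118² → obtuse
(102,259,198): 102²+198² = 49608 < 67081 = 259² → obtuse
(14,15,17): 14²+15² = 421 > 289 = 17² → acute
5 of the 6 are obtuse.

5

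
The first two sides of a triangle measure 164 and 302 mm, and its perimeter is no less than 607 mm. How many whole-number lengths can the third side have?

325

Triangle inequality: 138 < x < 466. Perimeter ≥ 607 gives x ≥ 607 − 164 − 302 = 141.
So 141 ≤ x < 466; integers 141 through 465: 325 values.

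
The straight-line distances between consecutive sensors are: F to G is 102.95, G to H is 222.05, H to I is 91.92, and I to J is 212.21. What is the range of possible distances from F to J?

0 ≤ FJ ≤ 629.13

The maximum is all hops collinear in one direction: 102.95 + 222.05 + 91.92 + 212.21 = 629.13.
The longest hop is 222.05; the others sum to 407.08. Since 222.05 ≤ 407.08, the path can fold back on itself completely, so the minimum distance is 0.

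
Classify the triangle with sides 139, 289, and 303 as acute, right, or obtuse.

acute

Compare the square of the longest side to the sum of squares of the other two: 139² + 289² = 102842 > 91809 = 303².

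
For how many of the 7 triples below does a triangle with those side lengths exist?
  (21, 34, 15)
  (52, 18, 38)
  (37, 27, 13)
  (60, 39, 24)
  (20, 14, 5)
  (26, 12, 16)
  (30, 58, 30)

(15,21,34): 15+21 > 34 → valid
(18,38,52): 18+38 > 52 → valid
(13,27,37): 13+27 > 37 → valid
(24,39,60): 24+39 > 60 → valid
(5,14,20): 5+14 ≤ 20 → not valid
(12,16,26): 12+16 > 26 → valid
(30,30,58): 30+30 > 58 → valid
6 of the 7 triples form a triangle.

6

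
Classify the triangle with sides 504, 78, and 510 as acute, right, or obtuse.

right

Compare the square of the longest side to the sum of squares of the other two: 78² + 504² = 260100 = 510².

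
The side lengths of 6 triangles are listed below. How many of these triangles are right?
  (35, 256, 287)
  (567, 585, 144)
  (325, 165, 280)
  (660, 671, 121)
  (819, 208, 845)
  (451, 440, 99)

(35,256,287): 35²+256² = 66761 < 82369 = 287² → obtuse
(567,585,144): 144²+567² = 342225 = 585² → right
(325,165,280): 165²+280² = 105625 = 325² → right
(660,671,121): 121²+660² = 450241 = 671² → right
(819,208,845): 208²+819² = 714025 = 845² → right
(451,440,99): 99²+440² = 203401 = 451² → right
5 of the 6 are right.

5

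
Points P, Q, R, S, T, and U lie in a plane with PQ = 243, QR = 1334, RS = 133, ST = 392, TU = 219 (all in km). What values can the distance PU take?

347 ≤ PU ≤ 2321 km

The maximum is all hops collinear in one direction: 243 + 1334 + 133 + 392 + 219 = 2321.
The longest hop is 1334; the others sum to 987. Folding the others back against it leaves at least 1334 − 987 = 347.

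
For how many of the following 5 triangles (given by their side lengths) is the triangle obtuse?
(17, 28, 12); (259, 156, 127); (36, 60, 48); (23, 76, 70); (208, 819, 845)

(17,28,12): 12²+17² = 433 < 784 = 28² → obtuse
(259,156,127): 127²+156² = 40465 < 67081 = 259² → obtuse
(36,60,48): 36²+48² = 3600 = 60² → right
(23,76,70): 23²+70² = 5429 < 5776 = 76² → obtuse
(208,819,845): 208²+819² = 714025 = 845² → right
3 of the 5 are obtuse.

3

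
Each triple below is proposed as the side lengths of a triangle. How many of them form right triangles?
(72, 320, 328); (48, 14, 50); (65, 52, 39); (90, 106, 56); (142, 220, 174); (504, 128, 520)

(72,320,328): 72²+320² = 107584 = 328² → right
(48,14,50): 14²+48² = 2500 = 50² → right
(65,52,39): 39²+52² = 4225 = 65² → right
(90,106,56): 56²+90² = 11236 = 106² → right
(142,220,174): 142²+174² = 50440 > 48400 = 220² → acute
(504,128,520): 128²+504² = 270400 = 520² → right
5 of the 6 are right.

5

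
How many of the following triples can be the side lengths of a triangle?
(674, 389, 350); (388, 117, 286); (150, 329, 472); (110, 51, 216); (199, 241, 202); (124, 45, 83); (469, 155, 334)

6

(350,389,674): 350+389 > 674 → valid
(117,286,388): 117+286 > 388 → valid
(150,329,472): 150+329 > 472 → valid
(51,110,216): 51+110 ≤ 216 → not valid
(199,202,241): 199+202 > 241 → valid
(45,83,124): 45+83 > 124 → valid
(155,334,469): 155+334 > 469 → valid
6 of the 7 triples form a triangle.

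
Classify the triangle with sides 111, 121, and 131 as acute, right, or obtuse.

Compare the square of the longest side to the sum of squares of the other two: 111² + 121² = 26962 > 17161 = 131².

acute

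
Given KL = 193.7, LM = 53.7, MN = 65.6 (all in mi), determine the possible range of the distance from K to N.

74.4 ≤ KN ≤ 313.0 mi

The maximum is all hops collinear in one direction: 193.7 + 53.7 + 65.6 = 313.0.
The longest hop is 193.7; the others sum to 119.3. Folding the others back against it leaves at least 193.7 − 119.3 = 74.4.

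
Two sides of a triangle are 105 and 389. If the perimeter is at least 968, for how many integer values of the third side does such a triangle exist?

Triangle inequality: 284 < x < 494. Perimeter ≥ 968 gives x ≥ 968 − 105 − 389 = 474.
So 474 ≤ x < 494; integers 474 through 493: 20 values.

20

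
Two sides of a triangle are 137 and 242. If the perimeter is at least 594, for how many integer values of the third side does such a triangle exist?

164

Triangle inequality: 105 < x < 379. Perimeter ≥ 594 gives x ≥ 594 − 137 − 242 = 215.
So 215 ≤ x < 379; integers 215 through 378: 164 values.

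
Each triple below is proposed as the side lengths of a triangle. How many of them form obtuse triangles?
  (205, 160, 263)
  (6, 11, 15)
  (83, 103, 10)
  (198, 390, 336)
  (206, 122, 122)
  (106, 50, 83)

(205,160,263): 160²+205² = 67625 < 69169 = 263² → obtuse
(6,11,15): 6²+11² = 157 < 225 = 15² → obtuse
(83,103,10): 10+83 ≤ 103, not a triangle
(198,390,336): 198²+336² = 152100 = 390² → right
(206,122,122): 122²+122² = 29768 < 42436 = 206² → obtuse
(106,50,83): 50²+83² = 9389 < 11236 = 106² → obtuse
4 of the 6 are obtuse.

4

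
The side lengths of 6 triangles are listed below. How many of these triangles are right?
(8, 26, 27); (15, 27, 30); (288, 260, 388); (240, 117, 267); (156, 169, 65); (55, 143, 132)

4

(8,26,27): 8²+26² = 740 > 729 = 27² → acute
(15,27,30): 15²+27² = 954 > 900 = 30² → acute
(288,260,388): 260²+288² = 150544 = 388² → right
(240,117,267): 117²+240² = 71289 = 267² → right
(156,169,65): 65²+156² = 28561 = 169² → right
(55,143,132): 55²+132² = 20449 = 143² → right
4 of the 6 are right.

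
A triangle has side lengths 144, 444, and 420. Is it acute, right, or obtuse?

right

Compare the square of the longest side to the sum of squares of the other two: 144² + 420² = 197136 = 444².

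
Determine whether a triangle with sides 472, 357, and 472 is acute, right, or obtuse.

acute

Compare the square of the longest side to the sum of squares of the other two: 357² + 472² = 350233 > 222784 = 472².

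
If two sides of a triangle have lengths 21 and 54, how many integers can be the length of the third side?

41

The third side lies in the open interval (33, 75).
Integers from 34 to 74 inclusive: 74 − 34 + 1 = 41.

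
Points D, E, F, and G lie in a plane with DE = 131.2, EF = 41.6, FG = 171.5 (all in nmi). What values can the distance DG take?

0 ≤ DG ≤ 344.3 nmi

The maximum is all hops collinear in one direction: 131.2 + 41.6 + 171.5 = 344.3.
The longest hop is 171.5; the others sum to 172.8. Since 171.5 ≤ 172.8, the path can fold back on itself completely, so the minimum distance is 0.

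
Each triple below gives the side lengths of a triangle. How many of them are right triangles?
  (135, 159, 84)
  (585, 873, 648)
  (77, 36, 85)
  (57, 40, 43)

(135,159,84): 84²+135² = 25281 = 159² → right
(585,873,648): 585²+648² = 762129 = 873² → right
(77,36,85): 36²+77² = 7225 = 85² → right
(57,40,43): 40²+43² = 3449 > 3249 = 57² → acute
3 of the 4 are right.

3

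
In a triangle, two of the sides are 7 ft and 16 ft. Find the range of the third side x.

9 < x < 23

By the triangle inequality, x must be less than 7 + 16 = 23 and greater than |7 − 16| = 9.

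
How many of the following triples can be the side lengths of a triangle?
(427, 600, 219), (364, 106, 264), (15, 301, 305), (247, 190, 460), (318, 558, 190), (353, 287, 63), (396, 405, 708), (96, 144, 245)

(219,427,600): 219+427 > 600 → valid
(106,264,364): 106+264 > 364 → valid
(15,301,305): 15+301 > 305 → valid
(190,247,460): 190+247 ≤ 460 → not valid
(190,318,558): 190+318 ≤ 558 → not valid
(63,287,353): 63+287 ≤ 353 → not valid
(396,405,708): 396+405 > 708 → valid
(96,144,245): 96+144 ≤ 245 → not valid
4 of the 8 triples form a triangle.

4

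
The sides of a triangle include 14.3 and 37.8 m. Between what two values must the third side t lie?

23.5 < t < 52.1

By the triangle inequality, t must be less than 14.3 + 37.8 = 52.1 and greater than |14.3 − 37.8| = 23.5.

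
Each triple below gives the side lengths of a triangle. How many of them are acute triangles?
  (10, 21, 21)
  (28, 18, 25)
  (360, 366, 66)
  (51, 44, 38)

3

(10,21,21): 10²+21² = 541 > 441 = 21² → acute
(28,18,25): 18²+25² = 949 > 784 = 28² → acute
(360,366,66): 66²+360² = 133956 = 366² → right
(51,44,38): 38²+44² = 3380 > 2601 = 51² → acute
3 of the 4 are acute.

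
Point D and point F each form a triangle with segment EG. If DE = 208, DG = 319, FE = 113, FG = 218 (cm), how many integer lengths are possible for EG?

219

From triangle DEG: 111 < EG < 527.
From triangle FEG: 105 < EG < 331.
Intersection: 111 < EG < 331, so integers 112 through 330: 219 values.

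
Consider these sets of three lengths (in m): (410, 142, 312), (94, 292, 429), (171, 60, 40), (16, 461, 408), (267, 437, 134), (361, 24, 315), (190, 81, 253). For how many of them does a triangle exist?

2

(142,312,410): 142+312 > 410 → valid
(94,292,429): 94+292 ≤ 429 → not valid
(40,60,171): 40+60 ≤ 171 → not valid
(16,408,461): 16+408 ≤ 461 → not valid
(134,267,437): 134+267 ≤ 437 → not valid
(24,315,361): 24+315 ≤ 361 → not valid
(81,190,253): 81+190 > 253 → valid
2 of the 7 triples form a triangle.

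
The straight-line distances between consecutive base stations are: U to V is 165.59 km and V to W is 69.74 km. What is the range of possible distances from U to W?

By the triangle inequality, |165.59 − 69.74| ≤ UW ≤ 165.59 + 69.74.

95.85 ≤ UW ≤ 235.33 km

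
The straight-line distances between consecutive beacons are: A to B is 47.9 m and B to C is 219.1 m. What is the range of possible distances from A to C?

171.2 ≤ AC ≤ 267.0 m

By the triangle inequality, |47.9 − 219.1| ≤ AC ≤ 47.9 + 219.1.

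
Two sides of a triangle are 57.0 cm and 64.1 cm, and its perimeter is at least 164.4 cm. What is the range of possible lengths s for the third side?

Triangle inequality alone gives 7.1 < s < 121.1.
The perimeter condition gives s ≥ 164.4 − 57.0 − 64.1 = 43.3.
Intersecting the two: 43.3 ≤ s < 121.1.

43.3 ≤ s < 121.1 cm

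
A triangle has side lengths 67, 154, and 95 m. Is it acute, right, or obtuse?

obtuse

Compare the square of the longest side to the sum of squares of the other two: 67² + 95² = 13514 < 23716 = 154².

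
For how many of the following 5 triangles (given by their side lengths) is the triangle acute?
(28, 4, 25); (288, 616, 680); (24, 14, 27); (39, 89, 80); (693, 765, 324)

(28,4,25): 4²+25² = 641 < 784 = 28² → obtuse
(288,616,680): 288²+616² = 462400 = 680² → right
(24,14,27): 14²+24² = 772 > 729 = 27² → acute
(39,89,80): 39²+80² = 7921 = 89² → right
(693,765,324): 324²+693² = 585225 = 765² → right
1 of the 5 is acute.

1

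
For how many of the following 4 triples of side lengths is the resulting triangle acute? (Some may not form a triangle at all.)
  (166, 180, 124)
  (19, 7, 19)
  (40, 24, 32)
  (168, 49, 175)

(166,180,124): 124²+166² = 42932 > 32400 = 180² → acute
(19,7,19): 7²+19² = 410 > 361 = 19² → acute
(40,24,32): 24²+32² = 1600 = 40² → right
(168,49,175): 49²+168² = 30625 = 175² → right
2 of the 4 are acute.

2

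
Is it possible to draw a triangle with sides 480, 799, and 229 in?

The longest side is 799, but the other two sum to only 709.
709 < 799, so the triangle inequality fails.

No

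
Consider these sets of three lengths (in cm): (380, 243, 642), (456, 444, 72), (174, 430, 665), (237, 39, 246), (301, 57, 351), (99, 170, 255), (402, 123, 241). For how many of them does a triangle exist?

(243,380,642): 243+380 ≤ 642 → not valid
(72,444,456): 72+444 > 456 → valid
(174,430,665): 174+430 ≤ 665 → not valid
(39,237,246): 39+237 > 246 → valid
(57,301,351): 57+301 > 351 → valid
(99,170,255): 99+170 > 255 → valid
(123,241,402): 123+241 ≤ 402 → not valid
4 of the 7 triples form a triangle.

4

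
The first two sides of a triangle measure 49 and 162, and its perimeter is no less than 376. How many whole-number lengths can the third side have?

46

Triangle inequality: 113 < x < 211. Perimeter ≥ 376 gives x ≥ 376 − 49 − 162 = 165.
So 165 ≤ x < 211; integers 165 through 210: 46 values.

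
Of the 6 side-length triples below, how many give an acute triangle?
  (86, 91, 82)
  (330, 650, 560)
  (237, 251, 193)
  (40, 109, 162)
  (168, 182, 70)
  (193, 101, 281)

(86,91,82): 82²+86² = 14120 > 8281 = 91² → acute
(330,650,560): 330²+560² = 422500 = 650² → right
(237,251,193): 193²+237² = 93418 > 63001 = 251² → acute
(40,109,162): 40+109 ≤ 162, not a triangle
(168,182,70): 70²+168² = 33124 = 182² → right
(193,101,281): 101²+193² = 47450 < 78961 = 281² → obtuse
2 of the 6 are acute.

2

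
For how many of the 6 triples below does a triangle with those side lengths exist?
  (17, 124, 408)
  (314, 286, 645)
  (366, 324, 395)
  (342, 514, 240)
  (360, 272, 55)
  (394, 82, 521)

(17,124,408): 17+124 ≤ 408 → not valid
(286,314,645): 286+314 ≤ 645 → not valid
(324,366,395): 324+366 > 395 → valid
(240,342,514): 240+342 > 514 → valid
(55,272,360): 55+272 ≤ 360 → not valid
(82,394,521): 82+394 ≤ 521 → not valid
2 of the 6 triples form a triangle.

2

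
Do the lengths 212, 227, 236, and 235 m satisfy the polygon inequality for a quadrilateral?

A quadrilateral exists iff every side is shorter than the sum of the others — equivalently, the longest side is less than the sum of the rest.
Longest side 236 < 674 (sum of the remaining 3), so yes.

Yes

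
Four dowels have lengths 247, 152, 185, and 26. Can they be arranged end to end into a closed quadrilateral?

A quadrilateral exists iff every side is shorter than the sum of the others — equivalently, the longest side is less than the sum of the rest.
Longest side 247 < 363 (sum of the remaining 3), so yes.

Yes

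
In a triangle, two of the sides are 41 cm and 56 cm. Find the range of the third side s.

By the triangle inequality, s must be less than 41 + 56 = 97 and greater than |41 − 56| = 15.

15 < s < 97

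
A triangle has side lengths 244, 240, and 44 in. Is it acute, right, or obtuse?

right

Compare the square of the longest side to the sum of squares of the other two: 44² + 240² = 59536 = 244².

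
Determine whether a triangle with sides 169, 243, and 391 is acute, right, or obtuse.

Compare the square of the longest side to the sum of squares of the other two: 169² + 243² = 87610 < 152881 = 391².

obtuse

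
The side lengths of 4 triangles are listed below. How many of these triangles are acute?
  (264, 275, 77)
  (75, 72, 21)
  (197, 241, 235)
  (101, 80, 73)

2

(264,275,77): 77²+264² = 75625 = 275² → right
(75,72,21): 21²+72² = 5625 = 75² → right
(197,241,235): 197²+235² = 94034 > 58081 = 241² → acute
(101,80,73): 73²+80² = 11729 > 10201 = 101² → acute
2 of the 4 are acute.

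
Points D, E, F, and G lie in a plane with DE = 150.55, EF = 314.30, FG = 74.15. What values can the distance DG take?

89.60 ≤ DG ≤ 539.00

The maximum is all hops collinear in one direction: 150.55 + 314.30 + 74.15 = 539.00.
The longest hop is 314.30; the others sum to 224.70. Folding the others back against it leaves at least 314.30 − 224.70 = 89.60.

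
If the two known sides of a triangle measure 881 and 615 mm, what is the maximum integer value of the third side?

1495

The third side must be strictly less than 881 + 615 = 1496.
The largest integer below 1496 is 1495.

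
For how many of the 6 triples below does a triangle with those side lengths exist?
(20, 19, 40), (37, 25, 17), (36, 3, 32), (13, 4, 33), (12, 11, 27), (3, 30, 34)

(19,20,40): 19+20 ≤ 40 → not valid
(17,25,37): 17+25 > 37 → valid
(3,32,36): 3+32 ≤ 36 → not valid
(4,13,33): 4+13 ≤ 33 → not valid
(11,12,27): 11+12 ≤ 27 → not valid
(3,30,34): 3+30 ≤ 34 → not valid
1 of the 6 triples forms a triangle.

1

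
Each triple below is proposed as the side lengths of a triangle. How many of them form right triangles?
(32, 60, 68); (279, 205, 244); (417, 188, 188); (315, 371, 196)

2

(32,60,68): 32²+60² = 4624 = 68² → right
(279,205,244): 205²+244² = 101561 > 77841 = 279² → acute
(417,188,188): 188+188 ≤ 417, not a triangle
(315,371,196): 196²+315² = 137641 = 371² → right
2 of the 4 are right.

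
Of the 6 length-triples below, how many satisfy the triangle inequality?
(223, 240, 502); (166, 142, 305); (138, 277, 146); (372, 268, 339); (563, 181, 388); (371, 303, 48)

(223,240,502): 223+240 ≤ 502 → not valid
(142,166,305): 142+166 > 305 → valid
(138,146,277): 138+146 > 277 → valid
(268,339,372): 268+339 > 372 → valid
(181,388,563): 181+388 > 563 → valid
(48,303,371): 48+303 ≤ 371 → not valid
4 of the 6 triples form a triangle.

4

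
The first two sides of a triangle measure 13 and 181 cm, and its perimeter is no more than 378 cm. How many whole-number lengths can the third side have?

Triangle inequality: 168 < x < 194. Perimeter ≤ 378 gives x ≤ 378 − 13 − 181 = 184.
So 168 < x ≤ 184; integers 169 through 184: 16 values.

16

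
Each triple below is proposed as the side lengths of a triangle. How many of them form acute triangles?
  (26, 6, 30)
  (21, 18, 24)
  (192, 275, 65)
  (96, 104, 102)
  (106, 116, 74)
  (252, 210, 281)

(26,6,30): 6²+26² = 712 < 900 = 30² → obtuse
(21,18,24): 18²+21² = 765 > 576 = 24² → acute
(192,275,65): 65+192 ≤ 275, not a triangle
(96,104,102): 96²+102² = 19620 > 10816 = 104² → acute
(106,116,74): 74²+106² = 16712 > 13456 = 116² → acute
(252,210,281): 210²+252² = 107604 > 78961 = 281² → acute
4 of the 6 are acute.

4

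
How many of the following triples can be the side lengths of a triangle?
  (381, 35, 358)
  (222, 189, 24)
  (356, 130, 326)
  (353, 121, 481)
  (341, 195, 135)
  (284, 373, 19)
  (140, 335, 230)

3

(35,358,381): 35+358 > 381 → valid
(24,189,222): 24+189 ≤ 222 → not valid
(130,326,356): 130+326 > 356 → valid
(121,353,481): 121+353 ≤ 481 → not valid
(135,195,341): 135+195 ≤ 341 → not valid
(19,284,373): 19+284 ≤ 373 → not valid
(140,230,335): 140+230 > 335 → valid
3 of the 7 triples form a triangle.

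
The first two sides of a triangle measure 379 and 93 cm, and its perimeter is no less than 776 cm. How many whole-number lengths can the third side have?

Triangle inequality: 286 < x < 472. Perimeter ≥ 776 gives x ≥ 776 − 379 − 93 = 304.
So 304 ≤ x < 472; integers 304 through 471: 168 values.

168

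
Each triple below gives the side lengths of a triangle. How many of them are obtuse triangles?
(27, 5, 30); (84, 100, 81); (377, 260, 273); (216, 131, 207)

(27,5,30): 5²+27² = 754 < 900 = 30² → obtuse
(84,100,81): 81²+84² = 13617 > 10000 = 100² → acute
(377,260,273): 260²+273² = 142129 = 377² → right
(216,131,207): 131²+207² = 60010 > 46656 = 216² → acute
1 of the 4 is obtuse.

1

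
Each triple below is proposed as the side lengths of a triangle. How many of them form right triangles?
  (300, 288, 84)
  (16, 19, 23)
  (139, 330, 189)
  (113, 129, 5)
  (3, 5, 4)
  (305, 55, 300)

3

(300,288,84): 84²+288² = 90000 = 300² → right
(16,19,23): 16²+19² = 617 > 529 = 23² → acute
(139,330,189): 139+189 ≤ 330, not a triangle
(113,129,5): 5+113 ≤ 129, not a triangle
(3,5,4): 3²+4² = 25 = 5² → right
(305,55,300): 55²+300² = 93025 = 305² → right
3 of the 6 are right.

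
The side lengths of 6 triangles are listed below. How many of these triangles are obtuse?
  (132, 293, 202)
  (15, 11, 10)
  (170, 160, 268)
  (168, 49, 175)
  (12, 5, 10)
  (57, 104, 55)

(132,293,202): 132²+202² = 58228 < 85849 = 293² → obtuse
(15,11,10): 10²+11² = 221 < 225 = 15² → obtuse
(170,160,268): 160²+170² = 54500 < 71824 = 268² → obtuse
(168,49,175): 49²+168² = 30625 = 175² → right
(12,5,10): 5²+10² = 125 < 144 = 12² → obtuse
(57,104,55): 55²+57² = 6274 < 10816 = 104² → obtuse
5 of the 6 are obtuse.

5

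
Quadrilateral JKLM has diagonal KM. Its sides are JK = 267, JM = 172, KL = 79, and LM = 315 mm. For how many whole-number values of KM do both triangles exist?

From triangle JKM: 95 < KM < 439.
From triangle LKM: 236 < KM < 394.
Intersection: 236 < KM < 394, so integers 237 through 393: 157 values.

157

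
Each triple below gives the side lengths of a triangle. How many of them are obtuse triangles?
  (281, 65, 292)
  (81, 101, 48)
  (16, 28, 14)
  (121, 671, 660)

3

(281,65,292): 65²+281² = 83186 < 85264 = 292² → obtuse
(81,101,48): 48²+81² = 8865 < 10201 = 101² → obtuse
(16,28,14): 14²+16² = 452 < 784 = 28² → obtuse
(121,671,660): 121²+660² = 450241 = 671² → right
3 of the 4 are obtuse.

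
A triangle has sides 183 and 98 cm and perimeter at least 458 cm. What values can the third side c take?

177 ≤ c < 281 cm

Triangle inequality alone gives 85 < c < 281.
The perimeter condition gives c ≥ 458 − 183 − 98 = 177.
Intersecting the two: 177 ≤ c < 281.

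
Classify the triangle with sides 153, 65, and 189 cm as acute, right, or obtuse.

Compare the square of the longest side to the sum of squares of the other two: 65² + 153² = 27634 < 35721 = 189².

obtuse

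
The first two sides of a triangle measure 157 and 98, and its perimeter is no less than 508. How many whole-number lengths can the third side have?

Triangle inequality: 59 < x < 255. Perimeter ≥ 508 gives x ≥ 508 − 157 − 98 = 253.
So 253 ≤ x < 255; integers 253 through 254: 2 values.

2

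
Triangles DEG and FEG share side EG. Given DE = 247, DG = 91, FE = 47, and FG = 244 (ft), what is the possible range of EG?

From triangle DEG: |247 − 91| < EG < 247 + 91, i.e. 156 < EG < 338.
From triangle FEG: 197 < EG < 291.
Both must hold, so EG lies in the intersection.

197 < EG < 291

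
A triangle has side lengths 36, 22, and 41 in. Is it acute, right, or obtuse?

acute

Compare the square of the longest side to the sum of squares of the other two: 22² + 36² = 1780 > 1681 = 41².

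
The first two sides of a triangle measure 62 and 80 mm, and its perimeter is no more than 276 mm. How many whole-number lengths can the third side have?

116

Triangle inequality: 18 < x < 142. Perimeter ≤ 276 gives x ≤ 276 − 62 − 80 = 134.
So 18 < x ≤ 134; integers 19 through 134: 116 values.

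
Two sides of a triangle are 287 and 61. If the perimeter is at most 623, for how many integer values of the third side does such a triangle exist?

Triangle inequality: 226 < x < 348. Perimeter ≤ 623 gives x ≤ 623 − 287 − 61 = 275.
So 226 < x ≤ 275; integers 227 through 275: 49 values.

49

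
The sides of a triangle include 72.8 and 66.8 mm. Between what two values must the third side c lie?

By the triangle inequality, c must be less than 72.8 + 66.8 = 139.6 and greater than |72.8 − 66.8| = 6.0.

6.0 < c < 139.6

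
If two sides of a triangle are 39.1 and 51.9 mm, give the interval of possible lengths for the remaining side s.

12.8 < s < 91.0

By the triangle inequality, s must be less than 39.1 + 51.9 = 91.0 and greater than |39.1 − 51.9| = 12.8.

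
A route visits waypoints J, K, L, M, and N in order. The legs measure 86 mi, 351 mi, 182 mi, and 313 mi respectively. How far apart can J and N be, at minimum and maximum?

The maximum is all hops collinear in one direction: 86 + 351 + 182 + 313 = 932.
The longest hop is 351; the others sum to 581. Since 351 ≤ 581, the path can fold back on itself completely, so the minimum distance is 0.

0 ≤ JN ≤ 932 mi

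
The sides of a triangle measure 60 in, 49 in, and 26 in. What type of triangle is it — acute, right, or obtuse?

obtuse

Compare the square of the longest side to the sum of squares of the other two: 26² + 49² = 3077 < 3600 = 60².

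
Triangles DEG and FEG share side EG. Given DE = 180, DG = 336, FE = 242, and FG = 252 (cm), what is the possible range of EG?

From triangle DEG: |180 − 336| < EG < 180 + 336, i.e. 156 < EG < 516.
From triangle FEG: 10 < EG < 494.
Both must hold, so EG lies in the intersection.

156 < EG < 494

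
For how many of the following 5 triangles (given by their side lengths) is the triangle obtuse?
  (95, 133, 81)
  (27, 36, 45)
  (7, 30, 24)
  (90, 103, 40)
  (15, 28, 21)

(95,133,81): 81²+95² = 15586 < 17689 = 133² → obtuse
(27,36,45): 27²+36² = 2025 = 45² → right
(7,30,24): 7²+24² = 625 < 900 = 30² → obtuse
(90,103,40): 40²+90² = 9700 < 10609 = 103² → obtuse
(15,28,21): 15²+21² = 666 < 784 = 28² → obtuse
4 of the 5 are obtuse.

4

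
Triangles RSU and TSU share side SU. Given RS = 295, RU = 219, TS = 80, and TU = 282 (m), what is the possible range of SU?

202 < SU < 362

From triangle RSU: |295 − 219| < SU < 295 + 219, i.e. 76 < SU < 514.
From triangle TSU: 202 < SU < 362.
Both must hold, so SU lies in the intersection.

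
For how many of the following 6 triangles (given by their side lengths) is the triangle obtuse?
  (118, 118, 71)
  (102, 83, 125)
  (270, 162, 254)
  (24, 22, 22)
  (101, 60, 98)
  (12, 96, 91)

(118,118,71): 71²+118² = 18965 > 13924 = 118² → acute
(102,83,125): 83²+102² = 17293 > 15625 = 125² → acute
(270,162,254): 162²+254² = 90760 > 72900 = 270² → acute
(24,22,22): 22²+22² = 968 > 576 = 24² → acute
(101,60,98): 60²+98² = 13204 > 10201 = 101² → acute
(12,96,91): 12²+91² = 8425 < 9216 = 96² → obtuse
1 of the 6 is obtuse.

1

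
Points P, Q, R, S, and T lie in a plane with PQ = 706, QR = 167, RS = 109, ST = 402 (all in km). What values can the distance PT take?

The maximum is all hops collinear in one direction: 706 + 167 + 109 + 402 = 1384.
The longest hop is 706; the others sum to 678. Folding the others back against it leaves at least 706 − 678 = 28.

28 ≤ PT ≤ 1384 km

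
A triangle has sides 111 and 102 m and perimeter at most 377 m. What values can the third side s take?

Triangle inequality alone gives 9 < s < 213.
The perimeter condition gives s ≤ 377 − 111 − 102 = 164.
Intersecting the two: 9 < s ≤ 164.

9 < s ≤ 164 m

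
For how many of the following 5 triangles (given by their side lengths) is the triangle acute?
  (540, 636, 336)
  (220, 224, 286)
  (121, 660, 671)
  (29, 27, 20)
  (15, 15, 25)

2

(540,636,336): 336²+540² = 404496 = 636² → right
(220,224,286): 220²+224² = 98576 > 81796 = 286² → acute
(121,660,671): 121²+660² = 450241 = 671² → right
(29,27,20): 20²+27² = 1129 > 841 = 29² → acute
(15,15,25): 15²+15² = 450 < 625 = 25² → obtuse
2 of the 5 are acute.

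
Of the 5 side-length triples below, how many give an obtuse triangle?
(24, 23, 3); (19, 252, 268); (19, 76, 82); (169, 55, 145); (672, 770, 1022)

4

(24,23,3): 3²+23² = 538 < 576 = 24² → obtuse
(19,252,268): 19²+252² = 63865 < 71824 = 268² → obtuse
(19,76,82): 19²+76² = 6137 < 6724 = 82² → obtuse
(169,55,145): 55²+145² = 24050 < 28561 = 169² → obtuse
(672,770,1022): 672²+770² = 1044484 = 1022² → right
4 of the 5 are obtuse.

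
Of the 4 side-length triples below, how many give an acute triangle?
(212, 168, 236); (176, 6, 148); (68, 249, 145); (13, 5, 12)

(212,168,236): 168²+212² = 73168 > 55696 = 236² → acute
(176,6,148): 6+148 ≤ 176, not a triangle
(68,249,145): 68+145 ≤ 249, not a triangle
(13,5,12): 5²+12² = 169 = 13² → right
1 of the 4 is acute.

1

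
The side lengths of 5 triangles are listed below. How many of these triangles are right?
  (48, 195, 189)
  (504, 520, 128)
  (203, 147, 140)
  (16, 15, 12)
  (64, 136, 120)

(48,195,189): 48²+189² = 38025 = 195² → right
(504,520,128): 128²+504² = 270400 = 520² → right
(203,147,140): 140²+147² = 41209 = 203² → right
(16,15,12): 12²+15² = 369 > 256 = 16² → acute
(64,136,120): 64²+120² = 18496 = 136² → right
4 of the 5 are right.

4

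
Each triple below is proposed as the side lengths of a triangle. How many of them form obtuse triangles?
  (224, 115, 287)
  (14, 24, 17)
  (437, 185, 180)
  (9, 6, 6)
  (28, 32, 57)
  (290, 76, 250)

(224,115,287): 115²+224² = 63401 < 82369 = 287² → obtuse
(14,24,17): 14²+17² = 485 < 576 = 24² → obtuse
(437,185,180): 180+185 ≤ 437, not a triangle
(9,6,6): 6²+6² = 72 < 81 = 9² → obtuse
(28,32,57): 28²+32² = 1808 < 3249 = 57² → obtuse
(290,76,250): 76²+250² = 68276 < 84100 = 290² → obtuse
5 of the 6 are obtuse.

5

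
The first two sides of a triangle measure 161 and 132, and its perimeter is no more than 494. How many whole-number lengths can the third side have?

Triangle inequality: 29 < x < 293. Perimeter ≤ 494 gives x ≤ 494 − 161 − 132 = 201.
So 29 < x ≤ 201; integers 30 through 201: 172 values.

172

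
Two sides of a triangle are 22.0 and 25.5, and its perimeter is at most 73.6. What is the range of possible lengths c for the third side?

Triangle inequality alone gives 3.5 < c < 47.5.
The perimeter condition gives c ≤ 73.6 − 22.0 − 25.5 = 26.1.
Intersecting the two: 3.5 < c ≤ 26.1.

3.5 < c ≤ 26.1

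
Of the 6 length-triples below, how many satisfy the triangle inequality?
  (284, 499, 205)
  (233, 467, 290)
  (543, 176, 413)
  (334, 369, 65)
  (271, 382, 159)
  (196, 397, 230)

(205,284,499): 205+284 ≤ 499 → not valid
(233,290,467): 233+290 > 467 → valid
(176,413,543): 176+413 > 543 → valid
(65,334,369): 65+334 > 369 → valid
(159,271,382): 159+271 > 382 → valid
(196,230,397): 196+230 > 397 → valid
5 of the 6 triples form a triangle.

5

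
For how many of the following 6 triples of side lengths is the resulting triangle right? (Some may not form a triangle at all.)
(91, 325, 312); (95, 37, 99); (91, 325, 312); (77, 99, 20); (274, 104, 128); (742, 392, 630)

(91,325,312): 91²+312² = 105625 = 325² → right
(95,37,99): 37²+95² = 10394 > 9801 = 99² → acute
(91,325,312): 91²+312² = 105625 = 325² → right
(77,99,20): 20+77 ≤ 99, not a triangle
(274,104,128): 104+128 ≤ 274, not a triangle
(742,392,630): 392²+630² = 550564 = 742² → right
3 of the 6 are right.

3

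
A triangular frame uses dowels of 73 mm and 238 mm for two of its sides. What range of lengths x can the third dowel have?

By the triangle inequality, x must be less than 73 + 238 = 311 and greater than |73 − 238| = 165.

165 < x < 311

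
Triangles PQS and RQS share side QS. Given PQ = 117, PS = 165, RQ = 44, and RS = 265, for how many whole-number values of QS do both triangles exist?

From triangle PQS: 48 < QS < 282.
From triangle RQS: 221 < QS < 309.
Intersection: 221 < QS < 282, so integers 222 through 281: 60 values.

60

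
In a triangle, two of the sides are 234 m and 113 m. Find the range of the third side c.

By the triangle inequality, c must be less than 234 + 113 = 347 and greater than |234 − 113| = 121.

121 < c < 347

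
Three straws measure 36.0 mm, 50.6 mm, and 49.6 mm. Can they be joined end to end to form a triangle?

The longest side is 50.6, and the other two sum to 85.6.
Since 85.6 > 50.6, the triangle inequality holds.

Yes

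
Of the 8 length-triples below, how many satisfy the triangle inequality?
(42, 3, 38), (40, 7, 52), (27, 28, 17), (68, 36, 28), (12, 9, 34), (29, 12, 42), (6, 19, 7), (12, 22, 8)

(3,38,42): 3+38 ≤ 42 → not valid
(7,40,52): 7+40 ≤ 52 → not valid
(17,27,28): 17+27 > 28 → valid
(28,36,68): 28+36 ≤ 68 → not valid
(9,12,34): 9+12 ≤ 34 → not valid
(12,29,42): 12+29 ≤ 42 → not valid
(6,7,19): 6+7 ≤ 19 → not valid
(8,12,22): 8+12 ≤ 22 → not valid
1 of the 8 triples forms a triangle.

1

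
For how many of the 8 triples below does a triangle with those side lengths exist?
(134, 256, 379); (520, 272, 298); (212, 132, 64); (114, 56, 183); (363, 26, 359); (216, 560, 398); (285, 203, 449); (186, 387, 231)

(134,256,379): 134+256 > 379 → valid
(272,298,520): 272+298 > 520 → valid
(64,132,212): 64+132 ≤ 212 → not valid
(56,114,183): 56+114 ≤ 183 → not valid
(26,359,363): 26+359 > 363 → valid
(216,398,560): 216+398 > 560 → valid
(203,285,449): 203+285 > 449 → valid
(186,231,387): 186+231 > 387 → valid
6 of the 8 triples form a triangle.

6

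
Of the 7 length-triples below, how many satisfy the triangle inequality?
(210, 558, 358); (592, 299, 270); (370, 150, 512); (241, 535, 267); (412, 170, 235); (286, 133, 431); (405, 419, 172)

3

(210,358,558): 210+358 > 558 → valid
(270,299,592): 270+299 ≤ 592 → not valid
(150,370,512): 150+370 > 512 → valid
(241,267,535): 241+267 ≤ 535 → not valid
(170,235,412): 170+235 ≤ 412 → not valid
(133,286,431): 133+286 ≤ 431 → not valid
(172,405,419): 172+405 > 419 → valid
3 of the 7 triples form a triangle.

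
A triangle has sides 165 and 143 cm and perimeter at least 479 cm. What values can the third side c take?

171 ≤ c < 308 cm

Triangle inequality alone gives 22 < c < 308.
The perimeter condition gives c ≥ 479 − 165 − 143 = 171.
Intersecting the two: 171 ≤ c < 308.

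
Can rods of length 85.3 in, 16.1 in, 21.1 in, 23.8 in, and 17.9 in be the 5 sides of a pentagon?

No

For a pentagon, each side must be shorter than the sum of the others.
Here the longest side is 85.3, but the remaining 4 sides sum to only 78.9.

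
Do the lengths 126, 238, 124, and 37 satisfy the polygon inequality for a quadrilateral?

Yes

A quadrilateral exists iff every side is shorter than the sum of the others — equivalently, the longest side is less than the sum of the rest.
Longest side 238 < 287 (sum of the remaining 3), so yes.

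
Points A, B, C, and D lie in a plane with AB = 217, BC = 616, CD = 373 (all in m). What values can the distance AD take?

26 ≤ AD ≤ 1206 m

The maximum is all hops collinear in one direction: 217 + 616 + 373 = 1206.
The longest hop is 616; the others sum to 590. Folding the others back against it leaves at least 616 − 590 = 26.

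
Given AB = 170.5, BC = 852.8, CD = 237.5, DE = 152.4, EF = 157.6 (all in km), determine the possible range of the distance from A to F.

134.8 ≤ AF ≤ 1570.8 km

The maximum is all hops collinear in one direction: 170.5 + 852.8 + 237.5 + 152.4 + 157.6 = 1570.8.
The longest hop is 852.8; the others sum to 718.0. Folding the others back against it leaves at least 852.8 − 718.0 = 134.8.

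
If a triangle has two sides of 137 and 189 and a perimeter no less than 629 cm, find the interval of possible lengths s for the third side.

303 ≤ s < 326 cm

Triangle inequality alone gives 52 < s < 326.
The perimeter condition gives s ≥ 629 − 137 − 189 = 303.
Intersecting the two: 303 ≤ s < 326.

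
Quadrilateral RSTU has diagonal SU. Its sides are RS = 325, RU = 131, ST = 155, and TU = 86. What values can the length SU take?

194 < SU < 241

From triangle RSU: |325 − 131| < SU < 325 + 131, i.e. 194 < SU < 456.
From triangle TSU: 69 < SU < 241.
Both must hold, so SU lies in the intersection.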